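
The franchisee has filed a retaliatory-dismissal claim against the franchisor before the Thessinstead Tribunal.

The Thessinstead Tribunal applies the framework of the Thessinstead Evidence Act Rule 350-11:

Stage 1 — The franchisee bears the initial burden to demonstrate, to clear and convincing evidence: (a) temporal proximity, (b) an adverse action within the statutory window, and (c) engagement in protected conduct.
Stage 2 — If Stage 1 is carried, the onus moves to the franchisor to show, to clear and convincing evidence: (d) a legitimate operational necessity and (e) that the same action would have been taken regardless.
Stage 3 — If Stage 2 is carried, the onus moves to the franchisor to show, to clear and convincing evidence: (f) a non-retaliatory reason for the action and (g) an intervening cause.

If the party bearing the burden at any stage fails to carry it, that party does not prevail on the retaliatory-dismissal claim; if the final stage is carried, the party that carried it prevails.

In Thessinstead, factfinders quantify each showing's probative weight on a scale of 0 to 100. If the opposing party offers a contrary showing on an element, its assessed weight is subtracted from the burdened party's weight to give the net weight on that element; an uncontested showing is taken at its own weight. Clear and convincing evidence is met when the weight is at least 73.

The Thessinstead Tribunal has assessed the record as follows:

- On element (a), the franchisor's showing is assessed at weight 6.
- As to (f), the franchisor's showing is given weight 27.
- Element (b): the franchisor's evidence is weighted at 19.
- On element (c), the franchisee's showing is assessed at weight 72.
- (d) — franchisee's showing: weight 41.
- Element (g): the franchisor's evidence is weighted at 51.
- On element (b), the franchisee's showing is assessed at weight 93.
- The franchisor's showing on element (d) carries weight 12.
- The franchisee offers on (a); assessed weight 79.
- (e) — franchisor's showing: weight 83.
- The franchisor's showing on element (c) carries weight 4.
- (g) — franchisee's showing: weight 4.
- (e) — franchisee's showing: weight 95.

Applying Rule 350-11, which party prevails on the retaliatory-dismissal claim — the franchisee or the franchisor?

franchisor

Stage 1 — burden on franchisee; standard: clear and convincing evidence (weight is at least 73).
    (a): 79 − 6 = 73 ≥ 73 [met]
    (b): 93 − 19 = 74 ≥ 73 [met]
    (c): 72 − 4 = 68 < 73 [not met]
  Not every element is met, so the franchisee fails to carry Stage 1.
The franchisor prevails.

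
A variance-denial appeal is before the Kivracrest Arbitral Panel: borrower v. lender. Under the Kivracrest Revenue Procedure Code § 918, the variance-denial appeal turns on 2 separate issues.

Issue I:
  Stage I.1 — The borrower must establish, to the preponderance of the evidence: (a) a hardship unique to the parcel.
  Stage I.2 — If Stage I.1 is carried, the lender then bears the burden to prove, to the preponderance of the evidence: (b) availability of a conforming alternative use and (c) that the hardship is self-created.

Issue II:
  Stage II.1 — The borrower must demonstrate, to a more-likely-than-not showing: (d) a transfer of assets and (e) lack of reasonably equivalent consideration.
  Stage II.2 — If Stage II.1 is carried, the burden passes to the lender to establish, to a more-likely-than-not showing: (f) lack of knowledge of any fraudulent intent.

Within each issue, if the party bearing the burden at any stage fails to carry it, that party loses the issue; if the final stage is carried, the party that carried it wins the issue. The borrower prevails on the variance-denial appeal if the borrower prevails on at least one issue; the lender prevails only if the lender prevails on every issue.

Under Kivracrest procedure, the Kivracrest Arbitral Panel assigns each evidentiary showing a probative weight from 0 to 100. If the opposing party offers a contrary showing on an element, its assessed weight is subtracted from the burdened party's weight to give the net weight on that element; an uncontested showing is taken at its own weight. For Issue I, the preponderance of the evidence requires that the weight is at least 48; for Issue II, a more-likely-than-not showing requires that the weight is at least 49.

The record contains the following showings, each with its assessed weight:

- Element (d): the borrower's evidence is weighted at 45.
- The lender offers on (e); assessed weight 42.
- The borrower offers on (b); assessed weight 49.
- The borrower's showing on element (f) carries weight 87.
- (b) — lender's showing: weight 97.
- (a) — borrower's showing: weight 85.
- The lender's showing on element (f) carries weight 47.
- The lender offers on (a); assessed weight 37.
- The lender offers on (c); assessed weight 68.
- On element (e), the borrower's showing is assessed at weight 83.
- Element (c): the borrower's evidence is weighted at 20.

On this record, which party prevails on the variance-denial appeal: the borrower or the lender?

lender

— Issue I —
Stage I.1 — burden on borrower; standard: the preponderance of the evidence (weight is at least 48).
    (a): 85 − 37 = 48 ≥ 48 [met]
  Stage I.1 is satisfied; the onus moves to the lender.
Stage I.2 — burden on lender; standard: the preponderance of the evidence (weight is at least 48).
    (b): 97 − 49 = 48 ≥ 48 [met]
    (c): 68 − 20 = 48 ≥ 48 [met]
  All elements met at the final stage.
Every stage carried; the lender prevails on this issue.
— Issue II —
Stage II.1 — burden on borrower; standard: a more-likely-than-not showing (weight is at least 49).
    (d): 45 < 49 [not met]
    (e): 83 − 42 = 41 < 49 [not met]
  Not every element is met, so the borrower fails to carry Stage II.1.
The analysis ends at Stage II.1; the lender prevails on this issue.
Per-issue: Issue I → lender; Issue II → lender. The borrower must prevail on at least one issue; overall, the lender prevails.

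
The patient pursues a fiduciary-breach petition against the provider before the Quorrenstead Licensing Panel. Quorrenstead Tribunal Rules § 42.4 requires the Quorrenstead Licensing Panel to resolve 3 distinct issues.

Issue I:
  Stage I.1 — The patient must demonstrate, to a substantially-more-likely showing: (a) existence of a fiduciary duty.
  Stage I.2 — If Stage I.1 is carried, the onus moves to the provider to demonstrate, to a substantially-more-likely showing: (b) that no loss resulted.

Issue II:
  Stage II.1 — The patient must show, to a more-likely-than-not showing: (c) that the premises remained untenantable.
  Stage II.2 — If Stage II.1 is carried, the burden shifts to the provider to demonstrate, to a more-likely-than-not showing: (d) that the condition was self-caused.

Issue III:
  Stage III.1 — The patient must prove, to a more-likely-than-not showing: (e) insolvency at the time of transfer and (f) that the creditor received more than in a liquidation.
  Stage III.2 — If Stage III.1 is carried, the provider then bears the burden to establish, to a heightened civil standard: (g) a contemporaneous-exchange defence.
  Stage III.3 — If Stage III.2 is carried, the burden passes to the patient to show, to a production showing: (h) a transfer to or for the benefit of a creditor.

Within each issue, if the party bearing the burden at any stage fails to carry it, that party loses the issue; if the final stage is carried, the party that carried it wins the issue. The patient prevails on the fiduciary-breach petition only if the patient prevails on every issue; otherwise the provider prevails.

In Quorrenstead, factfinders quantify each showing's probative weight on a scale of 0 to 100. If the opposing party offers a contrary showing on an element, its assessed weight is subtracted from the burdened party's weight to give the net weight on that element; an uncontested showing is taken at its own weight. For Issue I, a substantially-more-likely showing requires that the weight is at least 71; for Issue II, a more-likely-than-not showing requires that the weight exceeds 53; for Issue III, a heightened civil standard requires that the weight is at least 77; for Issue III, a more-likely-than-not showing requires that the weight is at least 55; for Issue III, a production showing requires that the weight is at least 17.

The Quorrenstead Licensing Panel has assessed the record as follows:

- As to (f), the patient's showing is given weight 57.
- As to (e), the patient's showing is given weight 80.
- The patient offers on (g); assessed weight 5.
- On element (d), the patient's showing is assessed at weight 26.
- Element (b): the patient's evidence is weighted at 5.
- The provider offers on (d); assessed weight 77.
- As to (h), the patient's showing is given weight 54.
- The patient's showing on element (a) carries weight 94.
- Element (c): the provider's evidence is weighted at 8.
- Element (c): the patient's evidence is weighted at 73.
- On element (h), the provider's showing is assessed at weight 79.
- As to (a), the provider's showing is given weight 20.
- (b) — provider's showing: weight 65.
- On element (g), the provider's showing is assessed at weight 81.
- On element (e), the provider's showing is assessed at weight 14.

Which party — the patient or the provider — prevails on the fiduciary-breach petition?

patient

— Issue I —
Stage I.1 — burden on patient; standard: a substantially-more-likely showing (weight is at least 71).
    (a): 94 − 20 = 74 ≥ 71 [met]
  All elements met. The burden passes to the provider.
Stage I.2 — burden on provider; standard: a substantially-more-likely showing (weight is at least 71).
    (b): 65 − 5 = 60 < 71 [not met]
  The provider does not carry Stage I.2.
The analysis ends at Stage I.2; the patient prevails on this issue.
— Issue II —
Stage II.1 (patient, a more-likely-than-not showing, weight exceeds 53): (c) net 73−8=65 > 53 — meets.
  All elements met. The burden passes to the provider.
Stage II.2 (provider, a more-likely-than-not showing, weight exceeds 53): (d) net 77−26=51 ≤ 53 — fails.
  Stage II.2 not carried; the provider fails its burden.
So the patient prevails on this issue.
— Issue III —
Stage III.1 (patient, a more-likely-than-not showing, weight is at least 55): (e) net 80−14=66 ≥ 55 — meets; (f) 57 ≥ 55 — meets.
  All elements met. The burden passes to the provider.
Stage III.2 (provider, a heightened civil standard, weight is at least 77): (g) net 81−5=76 < 77 — fails.
  Not every element is met, so the provider fails to carry Stage III.2.
The patient prevails on this issue.
Per-issue: Issue I → patient; Issue II → patient; Issue III → patient. The patient must prevail on every issue; overall, the patient prevails.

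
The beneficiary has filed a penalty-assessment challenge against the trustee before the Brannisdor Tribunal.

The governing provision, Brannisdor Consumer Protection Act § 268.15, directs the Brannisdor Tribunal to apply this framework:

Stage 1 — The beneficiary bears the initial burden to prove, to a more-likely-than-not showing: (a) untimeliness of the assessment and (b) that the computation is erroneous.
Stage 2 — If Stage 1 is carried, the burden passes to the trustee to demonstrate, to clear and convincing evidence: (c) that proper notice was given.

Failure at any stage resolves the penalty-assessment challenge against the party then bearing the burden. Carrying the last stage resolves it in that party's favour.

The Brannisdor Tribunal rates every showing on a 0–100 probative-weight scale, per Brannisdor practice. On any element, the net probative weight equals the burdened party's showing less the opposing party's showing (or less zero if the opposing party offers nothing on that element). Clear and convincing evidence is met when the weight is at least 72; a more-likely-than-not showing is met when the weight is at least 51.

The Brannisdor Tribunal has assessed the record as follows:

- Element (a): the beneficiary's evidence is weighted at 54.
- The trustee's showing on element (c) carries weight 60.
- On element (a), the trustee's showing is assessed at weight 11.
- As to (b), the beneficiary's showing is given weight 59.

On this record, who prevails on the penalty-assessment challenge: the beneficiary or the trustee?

trustee

Stage 1 — burden on beneficiary; standard: a more-likely-than-not showing (weight is at least 51).
    (a): 54 − 11 = 43 < 51 [not met]
    (b): 59 ≥ 51 [met]
  Stage 1 not carried; the beneficiary fails its burden.
The analysis ends at Stage 1; the trustee prevails.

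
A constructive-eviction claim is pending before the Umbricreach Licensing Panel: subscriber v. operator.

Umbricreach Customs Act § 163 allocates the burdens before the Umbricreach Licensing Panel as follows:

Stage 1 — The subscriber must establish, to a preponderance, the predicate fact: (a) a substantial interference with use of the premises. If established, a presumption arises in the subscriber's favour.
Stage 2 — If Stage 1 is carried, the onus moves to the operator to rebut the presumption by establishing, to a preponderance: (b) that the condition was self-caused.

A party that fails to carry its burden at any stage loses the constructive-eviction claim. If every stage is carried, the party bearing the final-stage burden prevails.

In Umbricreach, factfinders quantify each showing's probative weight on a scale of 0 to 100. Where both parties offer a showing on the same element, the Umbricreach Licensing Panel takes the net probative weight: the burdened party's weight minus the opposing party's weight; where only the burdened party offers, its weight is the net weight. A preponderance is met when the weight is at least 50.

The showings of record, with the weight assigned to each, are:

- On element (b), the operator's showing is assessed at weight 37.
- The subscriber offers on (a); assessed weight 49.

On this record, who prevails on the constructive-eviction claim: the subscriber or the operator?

operator

Stage 1 — burden on subscriber; standard: a preponderance (weight is at least 50).
    (a): 49 < 50 [not met]
  Stage 1 not carried; the subscriber fails its burden.
The operator prevails.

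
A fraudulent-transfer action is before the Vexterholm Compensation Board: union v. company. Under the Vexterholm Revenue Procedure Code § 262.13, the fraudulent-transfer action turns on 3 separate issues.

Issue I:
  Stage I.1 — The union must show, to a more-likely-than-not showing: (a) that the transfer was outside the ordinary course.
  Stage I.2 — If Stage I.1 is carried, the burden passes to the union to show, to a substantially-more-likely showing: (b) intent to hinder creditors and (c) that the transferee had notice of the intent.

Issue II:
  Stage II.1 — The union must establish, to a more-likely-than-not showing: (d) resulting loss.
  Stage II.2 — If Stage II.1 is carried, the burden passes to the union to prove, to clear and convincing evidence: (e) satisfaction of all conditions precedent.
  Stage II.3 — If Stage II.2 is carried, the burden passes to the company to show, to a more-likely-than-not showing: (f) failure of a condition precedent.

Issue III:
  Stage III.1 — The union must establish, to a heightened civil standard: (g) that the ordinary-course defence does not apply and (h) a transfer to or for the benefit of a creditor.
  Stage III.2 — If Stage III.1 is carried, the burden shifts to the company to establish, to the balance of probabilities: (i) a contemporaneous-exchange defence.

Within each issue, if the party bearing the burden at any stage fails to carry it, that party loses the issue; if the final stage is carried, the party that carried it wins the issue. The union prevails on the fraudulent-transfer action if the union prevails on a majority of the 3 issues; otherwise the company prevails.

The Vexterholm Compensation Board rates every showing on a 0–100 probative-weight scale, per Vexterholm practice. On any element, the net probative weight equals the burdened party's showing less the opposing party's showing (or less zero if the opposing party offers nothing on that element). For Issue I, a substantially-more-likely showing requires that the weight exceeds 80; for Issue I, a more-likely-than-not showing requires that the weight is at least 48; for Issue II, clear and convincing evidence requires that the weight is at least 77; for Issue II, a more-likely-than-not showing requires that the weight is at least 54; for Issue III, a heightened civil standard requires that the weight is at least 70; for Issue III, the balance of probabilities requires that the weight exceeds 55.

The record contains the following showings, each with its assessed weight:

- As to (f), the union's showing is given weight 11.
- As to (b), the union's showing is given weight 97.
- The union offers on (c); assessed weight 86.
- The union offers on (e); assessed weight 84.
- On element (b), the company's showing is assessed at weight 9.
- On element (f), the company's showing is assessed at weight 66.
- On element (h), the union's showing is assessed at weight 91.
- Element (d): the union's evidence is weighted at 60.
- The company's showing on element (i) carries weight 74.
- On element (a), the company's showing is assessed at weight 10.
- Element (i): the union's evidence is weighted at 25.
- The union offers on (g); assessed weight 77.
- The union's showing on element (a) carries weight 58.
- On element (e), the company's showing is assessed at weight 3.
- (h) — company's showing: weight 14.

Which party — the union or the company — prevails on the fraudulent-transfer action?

union

— Issue I —
At Stage I.1 the union must meet a more-likely-than-not showing (weight is at least 48): on (a) the weight is 58 less the opposing 10 gives net 48, which does reach 48, so (a) meets the standard.
  Stage I.1 carried; the burden remains with the union.
At Stage I.2 the union must meet a substantially-more-likely showing (weight exceeds 80): on (b) the weight is 97 less the opposing 9 gives net 88, which does exceed 80, so (b) meets the standard; on (c) the weight is 86, which does exceed 80, so (c) meets the standard.
  All elements met at the final stage.
All stages carried — the union prevails on this issue.
— Issue II —
Stage II.1 (union, a more-likely-than-not showing, weight is at least 54): (d) 60 ≥ 54 — meets.
  All elements met. The union retains the burden for Stage II.2.
Stage II.2 (union, clear and convincing evidence, weight is at least 77): (e) net 84−3=81 ≥ 77 — meets.
  Stage II.2 carried; the burden shifts to the company.
Stage II.3 (company, a more-likely-than-not showing, weight is at least 54): (f) net 66−11=55 ≥ 54 — meets.
  Stage II.3 carried; the final stage is satisfied.
With every stage satisfied, the company prevails on this issue.
— Issue III —
Stage III.1 — burden on union; standard: a heightened civil standard (weight is at least 70).
    (g): 77 ≥ 70 [met]
    (h): 91 − 14 = 77 ≥ 70 [met]
  All elements met. The burden passes to the company.
Stage III.2 — burden on company; standard: the balance of probabilities (weight exceeds 55).
    (i): 74 − 25 = 49 ≤ 55 [not met]
  Not every element is met, so the company fails to carry Stage III.2.
The analysis ends at Stage III.2; the union prevails on this issue.
Per-issue: Issue I → union; Issue II → company; Issue III → union. The union must prevail on a majority of issues; overall, the union prevails.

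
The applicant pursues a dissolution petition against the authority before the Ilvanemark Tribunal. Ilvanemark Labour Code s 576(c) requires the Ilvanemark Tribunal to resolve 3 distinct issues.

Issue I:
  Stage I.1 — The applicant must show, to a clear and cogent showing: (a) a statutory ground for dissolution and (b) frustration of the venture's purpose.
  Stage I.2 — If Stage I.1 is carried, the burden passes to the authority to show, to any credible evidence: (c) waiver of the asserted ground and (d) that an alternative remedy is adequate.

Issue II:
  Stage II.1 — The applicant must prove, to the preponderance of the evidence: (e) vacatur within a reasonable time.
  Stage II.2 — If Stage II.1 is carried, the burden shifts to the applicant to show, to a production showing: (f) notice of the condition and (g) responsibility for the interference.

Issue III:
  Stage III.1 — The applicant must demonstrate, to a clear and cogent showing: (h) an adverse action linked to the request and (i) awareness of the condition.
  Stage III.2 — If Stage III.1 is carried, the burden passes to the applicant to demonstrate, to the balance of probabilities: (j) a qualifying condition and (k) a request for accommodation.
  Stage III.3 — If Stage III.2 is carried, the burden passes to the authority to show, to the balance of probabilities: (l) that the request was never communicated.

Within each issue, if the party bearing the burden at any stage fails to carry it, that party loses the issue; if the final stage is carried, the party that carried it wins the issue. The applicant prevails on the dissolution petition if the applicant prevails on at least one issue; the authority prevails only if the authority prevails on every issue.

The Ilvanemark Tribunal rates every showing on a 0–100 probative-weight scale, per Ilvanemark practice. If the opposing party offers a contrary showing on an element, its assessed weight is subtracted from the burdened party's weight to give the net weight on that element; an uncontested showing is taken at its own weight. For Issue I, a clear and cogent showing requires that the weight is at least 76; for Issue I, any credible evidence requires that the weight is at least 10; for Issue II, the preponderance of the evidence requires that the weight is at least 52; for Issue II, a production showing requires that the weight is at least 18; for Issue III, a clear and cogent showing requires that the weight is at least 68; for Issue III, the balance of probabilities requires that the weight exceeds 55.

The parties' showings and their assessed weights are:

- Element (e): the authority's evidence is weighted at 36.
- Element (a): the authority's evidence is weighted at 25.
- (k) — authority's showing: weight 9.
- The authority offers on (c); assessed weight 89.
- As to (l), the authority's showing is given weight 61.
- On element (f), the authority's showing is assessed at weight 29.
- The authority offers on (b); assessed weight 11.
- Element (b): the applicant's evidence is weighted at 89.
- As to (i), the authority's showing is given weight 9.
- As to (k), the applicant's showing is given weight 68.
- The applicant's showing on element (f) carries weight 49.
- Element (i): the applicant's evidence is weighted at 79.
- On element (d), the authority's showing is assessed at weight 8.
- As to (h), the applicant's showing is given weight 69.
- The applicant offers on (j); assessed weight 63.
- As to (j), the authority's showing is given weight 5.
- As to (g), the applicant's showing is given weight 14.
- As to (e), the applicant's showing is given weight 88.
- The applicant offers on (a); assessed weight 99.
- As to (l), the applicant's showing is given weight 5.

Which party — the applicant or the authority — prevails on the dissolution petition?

— Issue I —
At Stage I.1 the applicant must meet a clear and cogent showing (weight is at least 76): on (a) the weight is 99 less the opposing 25 gives net 74, < 76, so (a) does not meet the standard; on (b) the weight is 89 less the opposing 11 gives net 78, which does reach 76, so (b) meets the standard.
  The applicant does not carry Stage I.1.
So the authority prevails on this issue.
— Issue II —
At Stage II.1 the applicant must meet the preponderance of the evidence (weight is at least 52): on (e) the weight is 88 less the opposing 36 gives net 52, which does reach 52, so (e) meets the standard.
  Stage II.1 carried; the burden remains with the applicant.
At Stage II.2 the applicant must meet a production showing (weight is at least 18): on (f) the weight is 49 less the opposing 29 gives net 20, ≥ 18, so (f) meets the standard; on (g) the weight is 14, < 18, so (g) does not meet the standard.
  The applicant does not carry Stage II.2.
The analysis ends at Stage II.2; the authority prevails on this issue.
— Issue III —
Stage III.1 (applicant, a clear and cogent showing, weight is at least 68): (h) 69 ≥ 68 — meets; (i) net 79−9=70 ≥ 68 — meets.
  All elements met. The applicant retains the burden for Stage III.2.
Stage III.2 (applicant, the balance of probabilities, weight exceeds 55): (j) net 63−5=58 > 55 — meets; (k) net 68−9=59 > 55 — meets.
  The applicant carries Stage III.2; the authority now bears the burden.
Stage III.3 (authority, the balance of probabilities, weight exceeds 55): (l) net 61−5=56 > 55 — meets.
  All elements met at the final stage.
Every stage carried; the authority prevails on this issue.
Per-issue: Issue I → authority; Issue II → authority; Issue III → authority. The applicant must prevail on at least one issue; overall, the authority prevails.

authority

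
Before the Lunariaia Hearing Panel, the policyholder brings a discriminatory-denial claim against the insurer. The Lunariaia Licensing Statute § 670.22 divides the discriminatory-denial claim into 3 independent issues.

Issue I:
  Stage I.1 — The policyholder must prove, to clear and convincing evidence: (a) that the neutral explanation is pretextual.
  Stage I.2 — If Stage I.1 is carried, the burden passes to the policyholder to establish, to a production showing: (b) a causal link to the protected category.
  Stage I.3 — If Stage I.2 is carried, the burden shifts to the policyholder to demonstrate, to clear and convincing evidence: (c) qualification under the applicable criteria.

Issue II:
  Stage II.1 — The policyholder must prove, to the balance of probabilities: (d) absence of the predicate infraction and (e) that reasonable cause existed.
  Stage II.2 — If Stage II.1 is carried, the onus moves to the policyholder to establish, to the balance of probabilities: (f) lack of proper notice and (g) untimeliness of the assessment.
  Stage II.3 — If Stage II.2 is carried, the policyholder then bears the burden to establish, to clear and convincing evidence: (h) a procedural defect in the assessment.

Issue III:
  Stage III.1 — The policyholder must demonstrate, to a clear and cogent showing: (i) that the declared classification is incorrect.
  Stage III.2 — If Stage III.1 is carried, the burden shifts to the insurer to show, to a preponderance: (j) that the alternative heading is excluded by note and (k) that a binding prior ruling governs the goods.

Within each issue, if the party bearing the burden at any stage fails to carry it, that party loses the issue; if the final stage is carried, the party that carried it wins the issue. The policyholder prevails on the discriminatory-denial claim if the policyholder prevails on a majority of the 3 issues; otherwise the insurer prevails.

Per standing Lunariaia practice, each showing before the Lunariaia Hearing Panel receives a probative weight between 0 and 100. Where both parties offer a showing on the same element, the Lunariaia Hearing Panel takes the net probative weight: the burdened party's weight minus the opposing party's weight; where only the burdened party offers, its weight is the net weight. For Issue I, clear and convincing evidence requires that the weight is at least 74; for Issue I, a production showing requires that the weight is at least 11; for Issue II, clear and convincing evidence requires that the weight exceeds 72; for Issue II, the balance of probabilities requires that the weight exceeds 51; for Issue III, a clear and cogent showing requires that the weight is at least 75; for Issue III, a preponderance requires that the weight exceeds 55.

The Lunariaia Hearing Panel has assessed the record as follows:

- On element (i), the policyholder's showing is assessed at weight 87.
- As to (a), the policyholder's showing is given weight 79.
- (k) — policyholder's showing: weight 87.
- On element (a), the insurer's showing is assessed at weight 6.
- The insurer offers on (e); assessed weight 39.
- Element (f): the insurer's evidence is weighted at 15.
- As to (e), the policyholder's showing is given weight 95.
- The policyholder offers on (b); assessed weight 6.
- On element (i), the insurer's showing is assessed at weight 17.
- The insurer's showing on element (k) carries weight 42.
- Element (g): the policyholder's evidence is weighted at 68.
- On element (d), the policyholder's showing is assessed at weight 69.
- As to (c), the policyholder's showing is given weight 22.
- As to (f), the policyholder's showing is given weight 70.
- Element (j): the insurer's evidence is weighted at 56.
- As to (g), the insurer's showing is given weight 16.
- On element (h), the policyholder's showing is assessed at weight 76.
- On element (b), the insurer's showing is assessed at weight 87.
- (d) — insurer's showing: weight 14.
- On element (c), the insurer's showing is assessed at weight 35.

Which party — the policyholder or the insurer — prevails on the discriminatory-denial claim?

— Issue I —
At Stage I.1 the policyholder must meet clear and convincing evidence (weight is at least 74): on (a) the weight is 79 less the opposing 6 gives net 73, < 74, so (a) does not meet the standard.
  Not every element is met, so the policyholder fails to carry Stage I.1.
The analysis ends at Stage I.1; the insurer prevails on this issue.
— Issue II —
Stage II.1 (policyholder, the balance of probabilities, weight exceeds 51): (d) net 69−14=55 > 51 — meets; (e) net 95−39=56 > 51 — meets.
  Stage II.1 is satisfied; the policyholder continues to bear the burden.
Stage II.2 (policyholder, the balance of probabilities, weight exceeds 51): (f) net 70−15=55 > 51 — meets; (g) net 68−16=52 > 51 — meets.
  Stage II.2 is satisfied; the policyholder continues to bear the burden.
Stage II.3 (policyholder, clear and convincing evidence, weight exceeds 72): (h) 76 > 72 — meets.
  The policyholder carries the last stage.
All stages carried — the policyholder prevails on this issue.
— Issue III —
Stage III.1 — burden on policyholder; standard: a clear and cogent showing (weight is at least 75).
    (i): 87 − 17 = 70 < 75 [not met]
  The policyholder does not carry Stage III.1.
So the insurer prevails on this issue.
Per-issue: Issue I → insurer; Issue II → policyholder; Issue III → insurer. The policyholder must prevail on a majority of issues; overall, the insurer prevails.

insurer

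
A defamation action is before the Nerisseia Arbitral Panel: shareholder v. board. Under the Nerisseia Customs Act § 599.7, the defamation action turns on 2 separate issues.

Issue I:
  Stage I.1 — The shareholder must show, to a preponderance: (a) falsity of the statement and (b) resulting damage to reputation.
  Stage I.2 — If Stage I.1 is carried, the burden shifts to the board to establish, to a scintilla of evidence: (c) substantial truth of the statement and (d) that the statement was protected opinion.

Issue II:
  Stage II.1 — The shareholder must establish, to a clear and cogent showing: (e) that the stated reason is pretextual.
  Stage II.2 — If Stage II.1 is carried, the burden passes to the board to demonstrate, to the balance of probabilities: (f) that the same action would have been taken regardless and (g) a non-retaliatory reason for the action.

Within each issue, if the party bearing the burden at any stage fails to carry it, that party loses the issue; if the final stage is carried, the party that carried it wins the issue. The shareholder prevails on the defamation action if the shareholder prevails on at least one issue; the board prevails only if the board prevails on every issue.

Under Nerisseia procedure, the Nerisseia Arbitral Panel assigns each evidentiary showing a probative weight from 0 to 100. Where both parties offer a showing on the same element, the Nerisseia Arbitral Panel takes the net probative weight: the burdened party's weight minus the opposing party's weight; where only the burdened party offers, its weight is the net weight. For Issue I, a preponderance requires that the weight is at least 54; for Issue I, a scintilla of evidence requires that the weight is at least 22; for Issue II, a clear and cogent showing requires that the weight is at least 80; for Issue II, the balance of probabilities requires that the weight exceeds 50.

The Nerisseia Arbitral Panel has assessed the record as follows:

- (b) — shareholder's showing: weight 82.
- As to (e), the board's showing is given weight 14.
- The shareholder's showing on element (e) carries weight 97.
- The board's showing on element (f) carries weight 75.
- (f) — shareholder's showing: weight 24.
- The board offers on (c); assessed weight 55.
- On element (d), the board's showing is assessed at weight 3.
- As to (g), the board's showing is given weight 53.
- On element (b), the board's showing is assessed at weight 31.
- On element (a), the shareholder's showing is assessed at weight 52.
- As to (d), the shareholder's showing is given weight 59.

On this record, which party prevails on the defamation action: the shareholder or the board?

board

— Issue I —
Stage I.1 — burden on shareholder; standard: a preponderance (weight is at least 54).
    (a): 52 < 54 [not met]
    (b): 82 − 31 = 51 < 54 [not met]
  The shareholder does not carry Stage I.1.
The board prevails on this issue.
— Issue II —
At Stage II.1 the shareholder must meet a clear and cogent showing (weight is at least 80): on (e) the weight is 97 less the opposing 14 gives net 83, which does reach 80, so (e) meets the standard.
  All elements met. The burden passes to the board.
At Stage II.2 the board must meet the balance of probabilities (weight exceeds 50): on (f) the weight is 75 less the opposing 24 gives net 51, which does exceed 50, so (f) meets the standard; on (g) the weight is 53, which does exceed 50, so (g) meets the standard.
  Stage II.2 carried; the final stage is satisfied.
With every stage satisfied, the board prevails on this issue.
Per-issue: Issue I → board; Issue II → board. The shareholder must prevail on at least one issue; overall, the board prevails.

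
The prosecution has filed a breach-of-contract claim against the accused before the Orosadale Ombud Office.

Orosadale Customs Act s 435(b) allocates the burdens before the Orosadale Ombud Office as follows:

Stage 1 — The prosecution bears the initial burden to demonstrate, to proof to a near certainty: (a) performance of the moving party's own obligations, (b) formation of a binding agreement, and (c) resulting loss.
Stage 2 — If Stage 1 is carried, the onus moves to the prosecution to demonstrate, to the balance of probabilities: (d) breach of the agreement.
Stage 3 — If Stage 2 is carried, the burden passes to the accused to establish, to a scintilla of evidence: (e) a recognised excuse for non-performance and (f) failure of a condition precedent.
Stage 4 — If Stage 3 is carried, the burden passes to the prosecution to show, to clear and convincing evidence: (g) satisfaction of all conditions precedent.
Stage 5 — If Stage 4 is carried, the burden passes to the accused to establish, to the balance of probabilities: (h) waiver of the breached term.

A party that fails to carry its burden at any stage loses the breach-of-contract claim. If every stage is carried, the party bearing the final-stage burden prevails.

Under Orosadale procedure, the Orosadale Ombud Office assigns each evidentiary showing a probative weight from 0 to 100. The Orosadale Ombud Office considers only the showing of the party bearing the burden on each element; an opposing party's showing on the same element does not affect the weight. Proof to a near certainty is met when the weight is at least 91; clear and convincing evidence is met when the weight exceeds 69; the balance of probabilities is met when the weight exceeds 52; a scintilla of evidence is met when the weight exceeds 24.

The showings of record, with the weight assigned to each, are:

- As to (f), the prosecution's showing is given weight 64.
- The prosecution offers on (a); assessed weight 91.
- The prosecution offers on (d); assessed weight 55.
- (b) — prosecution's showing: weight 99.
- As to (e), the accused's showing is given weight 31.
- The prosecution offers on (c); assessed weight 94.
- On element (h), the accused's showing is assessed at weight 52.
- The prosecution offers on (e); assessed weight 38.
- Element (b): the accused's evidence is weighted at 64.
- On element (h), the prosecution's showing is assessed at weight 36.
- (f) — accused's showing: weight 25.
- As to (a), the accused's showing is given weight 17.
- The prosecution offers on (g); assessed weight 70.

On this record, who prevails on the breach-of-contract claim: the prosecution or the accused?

prosecution

Stage 1 (prosecution, proof to a near certainty, weight is at least 91): (a) 91 (accused's 17 disregarded) ≥ 91 — meets; (b) 99 (accused's 64 disregarded) ≥ 91 — meets; (c) 94 ≥ 91 — meets.
  Stage 1 carried; the burden remains with the prosecution.
Stage 2 (prosecution, the balance of probabilities, weight exceeds 52): (d) 55 > 52 — meets.
  The prosecution carries Stage 2; the accused now bears the burden.
Stage 3 (accused, a scintilla of evidence, weight exceeds 24): (e) 31 (prosecution's 38 disregarded) > 24 — meets; (f) 25 (prosecution's 64 disregarded) > 24 — meets.
  Stage 3 is satisfied; the onus moves to the prosecution.
Stage 4 (prosecution, clear and convincing evidence, weight exceeds 69): (g) 70 > 69 — meets.
  All elements met. The burden passes to the accused.
Stage 5 (accused, the balance of probabilities, weight exceeds 52): (h) 52 (prosecution's 36 disregarded) ≤ 52 — fails.
  The accused does not carry Stage 5.
The prosecution prevails.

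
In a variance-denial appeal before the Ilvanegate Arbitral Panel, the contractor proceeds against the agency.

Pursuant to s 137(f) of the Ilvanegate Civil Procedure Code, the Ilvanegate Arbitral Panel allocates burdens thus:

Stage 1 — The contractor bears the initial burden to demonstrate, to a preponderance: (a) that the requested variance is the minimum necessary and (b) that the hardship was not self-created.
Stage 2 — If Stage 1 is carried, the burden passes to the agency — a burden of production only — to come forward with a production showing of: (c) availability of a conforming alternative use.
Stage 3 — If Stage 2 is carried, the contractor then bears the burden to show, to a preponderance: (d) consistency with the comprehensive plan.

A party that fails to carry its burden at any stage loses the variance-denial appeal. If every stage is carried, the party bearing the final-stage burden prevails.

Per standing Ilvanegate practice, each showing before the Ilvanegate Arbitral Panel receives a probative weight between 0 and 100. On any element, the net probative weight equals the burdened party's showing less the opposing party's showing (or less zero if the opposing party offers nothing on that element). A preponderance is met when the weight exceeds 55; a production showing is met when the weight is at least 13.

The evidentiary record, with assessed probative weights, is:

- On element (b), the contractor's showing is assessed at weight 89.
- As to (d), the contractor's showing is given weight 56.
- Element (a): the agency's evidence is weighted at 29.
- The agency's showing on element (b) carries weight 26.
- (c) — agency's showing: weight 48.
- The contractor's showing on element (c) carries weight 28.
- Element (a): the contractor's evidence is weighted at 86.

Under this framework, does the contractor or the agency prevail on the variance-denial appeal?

contractor

Stage 1 — burden on contractor; standard: a preponderance (weight exceeds 55).
    (a): 86 − 29 = 57 > 55 [met]
    (b): 89 − 26 = 63 > 55 [met]
  Stage 1 is satisfied; the onus moves to the agency.
Stage 2 — burden on agency; standard: a production showing (weight is at least 13).
    (c): 48 − 28 = 20 ≥ 13 [met]
  Stage 2 is satisfied; the onus moves to the contractor.
Stage 3 — burden on contractor; standard: a preponderance (weight exceeds 55).
    (d): 56 > 55 [met]
  The contractor carries the last stage.
With every stage satisfied, the contractor prevails.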